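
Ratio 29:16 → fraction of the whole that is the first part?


Total parts = 29 + 16 = 45
First part: 29/45 = 29/45
= 29/45

29/45


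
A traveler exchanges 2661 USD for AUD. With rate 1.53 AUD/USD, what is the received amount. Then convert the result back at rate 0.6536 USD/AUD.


Amount × rate = 2661 × 1.53 = 4071.33 AUD
Round-trip: 4071.33 × 0.6536 = 2661.02 USD
= 4071.33 AUD, then 2661.02 USD

4071.33 AUD, then 2661.02 USD


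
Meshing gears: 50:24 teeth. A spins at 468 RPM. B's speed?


Gear ratio = 50:24 = 25:12
RPM_B = RPM_A × (teeth_A / teeth_B)
= 468 × (50/24)
= 975.0 RPM

975.0 RPM


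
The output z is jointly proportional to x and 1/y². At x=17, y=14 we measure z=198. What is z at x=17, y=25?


z = k·x/y²
Solve for k using the known point: k = z·y²/x = 198×196/17 = 38808/17 ≈ 2282.8235
Now evaluate at x=17, y=25:
z = k × 17 / 625 = (38808 × 17) / (17 × 625) = 659736/10625
= 62.0928

62.0928


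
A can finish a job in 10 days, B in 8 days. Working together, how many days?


Rate of A = 1/10 per day
Rate of B = 1/8 per day
Combined rate = 1/10 + 1/8 = 18/80 = 0.2250 per day
Days = 1 / combined rate = 80/18
≈ 4.44 days

4.44 days


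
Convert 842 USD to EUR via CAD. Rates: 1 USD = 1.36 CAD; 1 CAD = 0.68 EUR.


Step 1: 842 USD × 1.36 = 1145.12 CAD
Step 2: 1145.12 CAD × 0.68 = 778.68 EUR
Implied rate USD→EUR = 1.36 × 0.68 = 0.9248
= 778.68 EUR

778.68 EUR


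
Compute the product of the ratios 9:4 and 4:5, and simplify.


Compound ratio = (9×4) : (4×5)
= 36:20
GCD = 4
= 9:5

9:5


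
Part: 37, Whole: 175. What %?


Percentage = (part / whole) × 100
= (37 / 175) × 100
≈ 21.14%

21.14%


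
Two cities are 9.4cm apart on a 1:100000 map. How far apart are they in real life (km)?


Real distance = map distance × scale
= 9.4cm × 100000
= 940000 cm = 9400.0 m
= 9.400 km

9.400 km


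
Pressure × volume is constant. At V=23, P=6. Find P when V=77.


Inverse proportion: x × y = constant
k = 23 × 6 = 138
y₂ = k / 77 = 138 / 77
= 1.79

1.79


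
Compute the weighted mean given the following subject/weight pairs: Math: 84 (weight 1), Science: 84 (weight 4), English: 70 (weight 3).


Numerator = 84×1 + 84×4 + 70×3
= 84 + 336 + 210
= 630
Total weight = 8
Weighted avg = 630/8
= 78.75

78.75


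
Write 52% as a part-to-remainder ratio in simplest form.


52% means 52 parts out of 100; remainder = 48
Part : remainder = 52:48
GCD = 4
= 13:12

13:12


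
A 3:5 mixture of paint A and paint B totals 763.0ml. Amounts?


Total parts = 3 + 5 = 8
paint A: 763.0 × 3/8 = 286.1ml
paint B: 763.0 × 5/8 = 476.9ml
= 286.1ml and 476.9ml

286.1ml and 476.9ml


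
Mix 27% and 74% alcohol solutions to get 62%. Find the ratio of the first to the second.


Let x parts of 27% mix with y parts of 74%.
27x + 74y = 62(x + y)
27x + 74y = 62x + 62y
x(27 - 62) = y(62 - 74)
x/y = (74 - 62)/(62 - 27) = 12/35
Simplify: 12:35
= 12:35

12:35


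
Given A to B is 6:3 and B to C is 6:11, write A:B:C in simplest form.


Match B: multiply A:B by 6 → 36:18
Multiply B:C by 3 → 18:33
Combined: 36:18:33
GCD = 3
= 12:6:11

12:6:11


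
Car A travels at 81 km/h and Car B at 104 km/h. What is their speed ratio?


Ratio = 81:104
GCD = 1
Simplified = 81:104
Time ratio (same distance) = 104:81
Speed ratio = 81:104

81:104


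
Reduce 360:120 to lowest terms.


GCD(360, 120) = 120
360/120 : 120/120
= 3:1

3:1


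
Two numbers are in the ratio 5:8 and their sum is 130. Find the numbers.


Let A = 5k, B = 8k.
5k + 8k = 130
13k = 130 → k = 130/13 = 10
A = 5×10 = 50, B = 8×10 = 80
= A = 50, B = 80

A = 50, B = 80


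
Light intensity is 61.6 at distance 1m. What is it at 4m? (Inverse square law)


I₁d₁² = I₂d₂²
I₂ = I₁ × (d₁/d₂)²
= 61.6 × (1/4)²
= 61.6 × 1/16
= 61.6/16
= 3.8500

3.8500


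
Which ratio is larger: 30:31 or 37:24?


30/31 = 0.9677
37/24 = 1.5417
0.9677 < 1.5417, so 30:31 is less
= 37:24

37:24


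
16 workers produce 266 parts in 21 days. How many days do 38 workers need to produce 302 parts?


Days ∝ work / workers, so d₂ = d₁ × (m₁/m₂) × (w₂/w₁)
Workers factor (inverse): 16/38 ≈ 0.4211
Work factor (direct): 302/266 ≈ 1.1353
d₂ = 21 × 16/38 × 302/266 = (21 × 16 × 302) / (38 × 266) = 101472/10108
≈ 10.04 days

10.04 days


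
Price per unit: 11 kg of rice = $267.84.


Unit rate = total / quantity
= 267.84 / 11
= $24.35 per unit

$24.35 per unit


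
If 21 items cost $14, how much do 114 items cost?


Direct proportion: y/x = constant
k = 14/21 ≈ 0.6667
y₂ = k × 114 = 14 × 114 / 21 = 1596/21
= 76.00

76.00


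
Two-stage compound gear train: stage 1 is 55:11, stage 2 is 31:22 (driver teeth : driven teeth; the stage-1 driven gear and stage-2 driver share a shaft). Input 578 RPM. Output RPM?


Stage 1: RPM_B = RPM_A × t_A/t_B = 578 × 55/11 = 31790/11 = 2890.00
B and C share a shaft → RPM_C = RPM_B
Stage 2: RPM_D = RPM_C × t_C/t_D = RPM_A × (t_A×t_C)/(t_B×t_D)
Overall ratio = (55×31)/(11×22) = 1705/242
RPM_D = 578 × 1705/242 = 985490/242
≈ 4072.27 RPM

4072.27 RPM


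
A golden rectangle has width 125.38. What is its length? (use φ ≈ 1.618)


φ = (1 + √5) / 2 ≈ 1.618
Length = width × φ = 125.38 × 1.618 = 202.86484
≈ 202.86

202.86


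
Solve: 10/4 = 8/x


Cross multiply: 10 × x = 4 × 8
10x = 32
x = 32 / 10
= 3.20

3.20


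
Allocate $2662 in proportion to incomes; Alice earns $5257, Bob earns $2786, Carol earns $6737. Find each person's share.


Total income = 5257 + 2786 + 6737 = $14780
Alice: $2662 × 5257/14780 = $946.83
Bob: $2662 × 2786/14780 = $501.78
Carol: $2662 × 6737/14780 = $1213.39
= Alice: $946.83, Bob: $501.78, Carol: $1213.39

Alice: $946.83, Bob: $501.78, Carol: $1213.39


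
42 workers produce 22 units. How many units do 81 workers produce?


Direct proportion: y/x = constant
k = 22/42 ≈ 0.5238
y₂ = k × 81 = 22 × 81 / 42 = 1782/42
≈ 42.43

42.43


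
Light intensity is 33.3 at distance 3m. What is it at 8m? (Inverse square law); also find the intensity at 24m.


I₁d₁² = I₂d₂²
I at 8m = 33.3 × (3/8)² = 33.3 × 9/64 = 299.7/64 ≈ 4.6828
I at 24m = 33.3 × (3/24)² = 33.3 × 9/576 = 299.7/576 ≈ 0.5203
= 4.6828 and 0.5203

4.6828 and 0.5203


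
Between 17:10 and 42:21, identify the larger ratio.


17/10 = 1.7000
42/21 = 2.0000
1.7000 < 2.0000, so 17:10 is less
= 42:21

42:21


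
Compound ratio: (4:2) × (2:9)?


Compound ratio = (4×2) : (2×9)
= 8:18
GCD = 2
= 4:9

4:9


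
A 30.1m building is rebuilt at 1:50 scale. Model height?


Model size = real / scale
= 30.1 / 50
= 0.6020 m

0.6020 m


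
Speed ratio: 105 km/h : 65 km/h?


Ratio = 105:65
GCD = 5
Simplified = 21:13
Time ratio (same distance) = 13:21
Speed ratio = 21:13

21:13


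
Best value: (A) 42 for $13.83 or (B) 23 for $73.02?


Deal A: $13.83/42 = $0.3293/unit
Deal B: $73.02/23 = $3.1748/unit
A is cheaper per unit
= Deal A

Deal A


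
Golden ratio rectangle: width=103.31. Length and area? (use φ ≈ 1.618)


φ = (1 + √5) / 2 ≈ 1.618
Length = width × φ = 103.31 × 1.618 = 167.15558
≈ 167.16
Area = width × length = 103.31 × 167.15558 = 17268.8429698 ≈ 17268.84
= Length: 167.16, Area: 17268.84

Length: 167.16, Area: 17268.84


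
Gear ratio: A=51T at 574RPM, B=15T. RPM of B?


Gear ratio = 51:15 = 17:5
RPM_B = RPM_A × (teeth_A / teeth_B)
= 574 × (51/15)
= 1951.6 RPM

1951.6 RPM


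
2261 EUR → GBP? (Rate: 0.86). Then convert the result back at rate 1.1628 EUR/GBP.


Amount × rate = 2261 × 0.86 = 1944.46 GBP
Round-trip: 1944.46 × 1.1628 = 2261.02 EUR
= 1944.46 GBP, then 2261.02 EUR

1944.46 GBP, then 2261.02 EUR


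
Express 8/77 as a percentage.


Percentage = (part / whole) × 100
= (8 / 77) × 100
≈ 10.39%

10.39%


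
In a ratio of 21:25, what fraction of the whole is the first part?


Total parts = 21 + 25 = 46
First part: 21/46 = 21/46
= 21/46

21/46


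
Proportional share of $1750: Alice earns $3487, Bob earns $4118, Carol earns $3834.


Total income = 3487 + 4118 + 3834 = $11439
Alice: $1750 × 3487/11439 = $533.46
Bob: $1750 × 4118/11439 = $629.99
Carol: $1750 × 3834/11439 = $586.55
= Alice: $533.46, Bob: $629.99, Carol: $586.55

Alice: $533.46, Bob: $629.99, Carol: $586.55


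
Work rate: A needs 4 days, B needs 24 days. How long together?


Rate of A = 1/4 per day
Rate of B = 1/24 per day
Combined rate = 1/4 + 1/24 = 28/96 ≈ 0.2917 per day
Days = 1 / combined rate = 96/28
≈ 3.43 days

3.43 days


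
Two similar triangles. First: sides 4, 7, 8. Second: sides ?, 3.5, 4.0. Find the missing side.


Scale factor = 3.5/7 = 0.5
Missing side = 4 × 0.5
= 2.0

2.0


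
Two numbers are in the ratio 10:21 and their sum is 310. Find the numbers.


Let A = 10k, B = 21k.
10k + 21k = 310
31k = 310 → k = 310/31 = 10
A = 10×10 = 100, B = 21×10 = 210
= A = 100, B = 210

A = 100, B = 210


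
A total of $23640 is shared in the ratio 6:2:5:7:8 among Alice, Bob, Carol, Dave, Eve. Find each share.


Total parts = 6 + 2 + 5 + 7 + 8 = 28
Alice: 23640 × 6/28 = 5065.71
Bob: 23640 × 2/28 = 1688.57
Carol: 23640 × 5/28 = 4221.43
Dave: 23640 × 7/28 = 5910.00
Eve: 23640 × 8/28 = 6754.29
= Alice: $5065.71, Bob: $1688.57, Carol: $4221.43, Dave: $5910.00, Eve: $6754.29

Alice: $5065.71, Bob: $1688.57, Carol: $4221.43, Dave: $5910.00, Eve: $6754.29


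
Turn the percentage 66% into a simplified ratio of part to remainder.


66% means 66 parts out of 100; remainder = 34
Part : remainder = 66:34
GCD = 2
= 33:17

33:17


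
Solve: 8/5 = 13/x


Cross multiply: 8 × x = 5 × 13
8x = 65
x = 65 / 8
= 8.13

8.13


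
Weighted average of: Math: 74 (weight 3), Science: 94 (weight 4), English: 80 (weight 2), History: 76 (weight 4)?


Numerator = 74×3 + 94×4 + 80×2 + 76×4
= 222 + 376 + 160 + 304
= 1062
Total weight = 13
Weighted avg = 1062/13
= 81.69

81.69


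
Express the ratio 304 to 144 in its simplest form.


GCD(304, 144) = 16
304/16 : 144/16
= 19:9

19:9


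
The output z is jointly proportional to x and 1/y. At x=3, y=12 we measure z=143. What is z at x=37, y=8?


z = k·x/y
Solve for k using the known point: k = z·y/x = 143×12/3 = 1716/3 = 572.0000
Now evaluate at x=37, y=8:
z = k × 37 / 8 = (1716 × 37) / (3 × 8) = 63492/24
= 2645.5000

2645.5000


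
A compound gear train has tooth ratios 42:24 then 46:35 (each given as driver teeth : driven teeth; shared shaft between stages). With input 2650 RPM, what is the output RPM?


Stage 1: RPM_B = RPM_A × t_A/t_B = 2650 × 42/24 = 111300/24 = 4637.50
B and C share a shaft → RPM_C = RPM_B
Stage 2: RPM_D = RPM_C × t_C/t_D = RPM_A × (t_A×t_C)/(t_B×t_D)
Overall ratio = (42×46)/(24×35) = 1932/840
RPM_D = 2650 × 1932/840 = 5119800/840
= 6095.00 RPM

6095.00 RPM


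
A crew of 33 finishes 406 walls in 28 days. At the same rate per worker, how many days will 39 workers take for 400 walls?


Days ∝ work / workers, so d₂ = d₁ × (m₁/m₂) × (w₂/w₁)
Workers factor (inverse): 33/39 ≈ 0.8462
Work factor (direct): 400/406 ≈ 0.9852
d₂ = 28 × 33/39 × 400/406 = (28 × 33 × 400) / (39 × 406) = 369600/15834
≈ 23.34 days

23.34 days


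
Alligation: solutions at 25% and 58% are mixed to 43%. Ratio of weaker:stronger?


Let x parts of 25% mix with y parts of 58%.
25x + 58y = 43(x + y)
25x + 58y = 43x + 43y
x(25 - 43) = y(43 - 58)
x/y = (58 - 43)/(43 - 25) = 15/18
Simplify: 5:6
= 5:6

5:6


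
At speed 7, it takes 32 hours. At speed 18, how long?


Inverse proportion: x × y = constant
k = 7 × 32 = 224
y₂ = k / 18 = 224 / 18
= 12.44

12.44


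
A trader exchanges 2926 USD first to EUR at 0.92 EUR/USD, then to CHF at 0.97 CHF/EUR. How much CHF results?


Step 1: 2926 USD × 0.92 = 2691.92 EUR
Step 2: 2691.92 EUR × 0.97 = 2611.16 CHF
Implied rate USD→CHF = 0.92 × 0.97 = 0.8924
= 2611.16 CHF

2611.16 CHF


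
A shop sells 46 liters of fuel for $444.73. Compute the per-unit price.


Unit rate = total / quantity
= 444.73 / 46
= $9.67 per unit

$9.67 per unit


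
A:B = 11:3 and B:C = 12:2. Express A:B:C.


Match B: multiply A:B by 12 → 132:36
Multiply B:C by 3 → 36:6
Combined: 132:36:6
GCD = 6
= 22:6:1

22:6:1


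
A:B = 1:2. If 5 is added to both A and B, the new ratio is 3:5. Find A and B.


Let A = 1k, B = 2k.
(1k + 5) / (2k + 5) = 3/5
Cross-multiply: 5(1k + 5) = 3(2k + 5)
5k + 25 = 6k + 15
5k - 6k = 15 - 25
-1k = -10
k = -10/-1 = 10
A = 1×10 = 10, B = 2×10 = 20
= A = 10, B = 20

A = 10, B = 20


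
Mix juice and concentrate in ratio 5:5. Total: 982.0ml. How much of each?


Total parts = 5 + 5 = 10
juice: 982.0 × 5/10 = 491.0ml
concentrate: 982.0 × 5/10 = 491.0ml
= 491.0ml and 491.0ml

491.0ml and 491.0ml


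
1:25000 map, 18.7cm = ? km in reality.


Real distance = map distance × scale
= 18.7cm × 25000
= 467500 cm = 4675.0 m
= 4.675 km

4.675 km


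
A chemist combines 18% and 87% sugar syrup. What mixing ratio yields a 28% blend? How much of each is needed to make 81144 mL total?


Let x parts of 18% mix with y parts of 87%.
18x + 87y = 28(x + y)
18x + 87y = 28x + 28y
x(18 - 28) = y(28 - 87)
x/y = (87 - 28)/(28 - 18) = 59/10
Simplify: 59:10
Total parts = 69; one part = 81144/69 = 1176.00 mL
18% solution: 59×1176.00 = 69384.00 mL
87% solution: 10×1176.00 = 11760.00 mL
= ratio 59:10; 69384.00 mL and 11760.00 mL

ratio 59:10; 69384.00 mL and 11760.00 mL


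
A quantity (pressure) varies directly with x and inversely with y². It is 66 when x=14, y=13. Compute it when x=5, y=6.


z = k·x/y²
Solve for k using the known point: k = z·y²/x = 66×169/14 = 11154/14 ≈ 796.7143
Now evaluate at x=5, y=6:
z = k × 5 / 36 = (11154 × 5) / (14 × 36) = 55770/504
≈ 110.6548

110.6548


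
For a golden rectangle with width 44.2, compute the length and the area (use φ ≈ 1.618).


φ = (1 + √5) / 2 ≈ 1.618
Length = width × φ = 44.2 × 1.618 = 71.5156
≈ 71.52
Area = width × length = 44.2 × 71.5156 = 3160.98952 ≈ 3160.99
= Length: 71.52, Area: 3160.99

Length: 71.52, Area: 3160.99


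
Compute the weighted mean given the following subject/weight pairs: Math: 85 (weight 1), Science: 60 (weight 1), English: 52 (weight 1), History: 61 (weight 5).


Numerator = 85×1 + 60×1 + 52×1 + 61×5
= 85 + 60 + 52 + 305
= 502
Total weight = 8
Weighted avg = 502/8
= 62.75

62.75


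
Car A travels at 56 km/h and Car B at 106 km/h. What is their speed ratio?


Ratio = 56:106
GCD = 2
Simplified = 28:53
Time ratio (same distance) = 53:28
Speed ratio = 28:53

28:53


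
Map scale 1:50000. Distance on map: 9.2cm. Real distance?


Real distance = map distance × scale
= 9.2cm × 50000
= 460000 cm = 4600.0 m
= 4.600 km

4.600 km


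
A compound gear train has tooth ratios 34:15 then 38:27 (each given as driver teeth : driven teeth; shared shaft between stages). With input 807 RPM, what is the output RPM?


Stage 1: RPM_B = RPM_A × t_A/t_B = 807 × 34/15 = 27438/15 = 1829.20
B and C share a shaft → RPM_C = RPM_B
Stage 2: RPM_D = RPM_C × t_C/t_D = RPM_A × (t_A×t_C)/(t_B×t_D)
Overall ratio = (34×38)/(15×27) = 1292/405
RPM_D = 807 × 1292/405 = 1042644/405
≈ 2574.43 RPM

2574.43 RPM


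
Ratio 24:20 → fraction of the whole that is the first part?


Total parts = 24 + 20 = 44
First part: 24/44 = 6/11
= 6/11

6/11


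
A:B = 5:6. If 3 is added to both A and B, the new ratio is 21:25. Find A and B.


Let A = 5k, B = 6k.
(5k + 3) / (6k + 3) = 21/25
Cross-multiply: 25(5k + 3) = 21(6k + 3)
125k + 75 = 126k + 63
125k - 126k = 63 - 75
-1k = -12
k = -12/-1 = 12
A = 5×12 = 60, B = 6×12 = 72
= A = 60, B = 72

A = 60, B = 72


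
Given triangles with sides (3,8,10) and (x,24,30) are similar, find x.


Scale factor = 24/8 = 3
Missing side = 3 × 3
= 9.0

9.0


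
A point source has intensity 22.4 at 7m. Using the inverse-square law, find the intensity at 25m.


I₁d₁² = I₂d₂²
I₂ = I₁ × (d₁/d₂)²
= 22.4 × (7/25)²
= 22.4 × 49/625
= 1097.6/625
≈ 1.7562

1.7562


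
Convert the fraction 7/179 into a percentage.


Percentage = (part / whole) × 100
= (7 / 179) × 100
≈ 3.91%

3.91%


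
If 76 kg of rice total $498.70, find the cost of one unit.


Unit rate = total / quantity
= 498.70 / 76
= $6.56 per unit

$6.56 per unit


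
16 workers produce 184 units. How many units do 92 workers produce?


Direct proportion: y/x = constant
k = 184/16 = 11.5000
y₂ = k × 92 = 184 × 92 / 16 = 16928/16
= 1058.00

1058.00


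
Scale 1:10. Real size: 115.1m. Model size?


Model size = real / scale
= 115.1 / 10
= 11.5100 m

11.5100 m


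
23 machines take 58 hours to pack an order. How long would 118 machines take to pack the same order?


Inverse proportion: x × y = constant
k = 23 × 58 = 1334
y₂ = k / 118 = 1334 / 118
= 11.31

11.31


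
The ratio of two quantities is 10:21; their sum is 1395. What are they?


Let A = 10k, B = 21k.
10k + 21k = 1395
31k = 1395 → k = 1395/31 = 45
A = 10×45 = 450, B = 21×45 = 945
= A = 450, B = 945

A = 450, B = 945


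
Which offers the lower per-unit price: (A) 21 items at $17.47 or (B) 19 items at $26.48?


Deal A: $17.47/21 = $0.8319/unit
Deal B: $26.48/19 = $1.3937/unit
A is cheaper per unit
= Deal A

Deal A


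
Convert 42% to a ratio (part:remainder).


42% means 42 parts out of 100; remainder = 58
Part : remainder = 42:58
GCD = 2
= 21:29

21:29


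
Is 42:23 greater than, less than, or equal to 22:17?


42/23 = 1.8261
22/17 = 1.2941
1.8261 > 1.2941, so 42:23 is greater
= greater than

greater than


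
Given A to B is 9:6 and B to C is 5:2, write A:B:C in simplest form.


Match B: multiply A:B by 5 → 45:30
Multiply B:C by 6 → 30:12
Combined: 45:30:12
GCD = 3
= 15:10:4

15:10:4


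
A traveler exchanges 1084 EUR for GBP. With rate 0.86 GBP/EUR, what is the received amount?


Amount × rate = 1084 × 0.86
= 932.24 GBP

932.24 GBP


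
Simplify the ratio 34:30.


GCD(34, 30) = 2
34/2 : 30/2
= 17:15

17:15


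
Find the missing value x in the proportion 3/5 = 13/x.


Cross multiply: 3 × x = 5 × 13
3x = 65
x = 65 / 3
= 21.67

21.67


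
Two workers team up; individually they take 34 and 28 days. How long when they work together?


Rate of A = 1/34 per day
Rate of B = 1/28 per day
Combined rate = 1/34 + 1/28 = 62/952 ≈ 0.0651 per day
Days = 1 / combined rate = 952/62
≈ 15.35 days

15.35 days


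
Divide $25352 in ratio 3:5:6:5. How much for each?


Total parts = 3 + 5 + 6 + 5 = 19
Part 1: 25352 × 3/19 = 4002.95
Part 2: 25352 × 5/19 = 6671.58
Part 3: 25352 × 6/19 = 8005.89
Part 4: 25352 × 5/19 = 6671.58
= Part 1: $4002.95, Part 2: $6671.58, Part 3: $8005.89, Part 4: $6671.58

Part 1: $4002.95, Part 2: $6671.58, Part 3: $8005.89, Part 4: $6671.58


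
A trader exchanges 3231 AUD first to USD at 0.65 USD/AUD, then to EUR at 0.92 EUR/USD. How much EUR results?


Step 1: 3231 AUD × 0.65 = 2100.15 USD
Step 2: 2100.15 USD × 0.92 = 1932.14 EUR
Implied rate AUD→EUR = 0.65 × 0.92 = 0.5980
= 1932.14 EUR

1932.14 EUR


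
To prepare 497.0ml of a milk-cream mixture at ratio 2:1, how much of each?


Total parts = 2 + 1 = 3
milk: 497.0 × 2/3 = 331.3ml
cream: 497.0 × 1/3 = 165.7ml
= 331.3ml and 165.7ml

331.3ml and 165.7ml


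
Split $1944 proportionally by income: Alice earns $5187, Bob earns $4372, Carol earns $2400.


Total income = 5187 + 4372 + 2400 = $11959
Alice: $1944 × 5187/11959 = $843.17
Bob: $1944 × 4372/11959 = $710.69
Carol: $1944 × 2400/11959 = $390.13
= Alice: $843.17, Bob: $710.69, Carol: $390.13

Alice: $843.17, Bob: $710.69, Carol: $390.13


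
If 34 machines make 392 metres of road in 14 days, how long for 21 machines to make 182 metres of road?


Days ∝ work / workers, so d₂ = d₁ × (m₁/m₂) × (w₂/w₁)
Workers factor (inverse): 34/21 ≈ 1.6190
Work factor (direct): 182/392 ≈ 0.4643
d₂ = 14 × 34/21 × 182/392 = (14 × 34 × 182) / (21 × 392) = 86632/8232
≈ 10.52 days

10.52 days


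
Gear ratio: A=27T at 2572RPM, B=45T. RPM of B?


Gear ratio = 27:45 = 3:5
RPM_B = RPM_A × (teeth_A / teeth_B)
= 2572 × (27/45)
= 1543.2 RPM

1543.2 RPM


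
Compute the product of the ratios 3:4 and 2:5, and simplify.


Compound ratio = (3×2) : (4×5)
= 6:20
GCD = 2
= 3:10

3:10


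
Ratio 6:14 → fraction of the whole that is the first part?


Total parts = 6 + 14 = 20
First part: 6/20 = 3/10
= 3/10

3/10


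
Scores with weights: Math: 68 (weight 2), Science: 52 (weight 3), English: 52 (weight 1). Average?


Numerator = 68×2 + 52×3 + 52×1
= 136 + 156 + 52
= 344
Total weight = 6
Weighted avg = 344/6
= 57.33

57.33


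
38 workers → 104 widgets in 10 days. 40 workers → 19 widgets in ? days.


Days ∝ work / workers, so d₂ = d₁ × (m₁/m₂) × (w₂/w₁)
Workers factor (inverse): 38/40 = 0.9500
Work factor (direct): 19/104 ≈ 0.1827
d₂ = 10 × 38/40 × 19/104 = (10 × 38 × 19) / (40 × 104) = 7220/4160
≈ 1.74 days

1.74 days


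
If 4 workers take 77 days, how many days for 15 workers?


Inverse proportion: x × y = constant
k = 4 × 77 = 308
y₂ = k / 15 = 308 / 15
= 20.53

20.53


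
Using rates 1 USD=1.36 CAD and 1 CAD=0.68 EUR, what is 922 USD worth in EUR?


Step 1: 922 USD × 1.36 = 1253.92 CAD
Step 2: 1253.92 CAD × 0.68 = 852.67 EUR
Implied rate USD→EUR = 1.36 × 0.68 = 0.9248
= 852.67 EUR

852.67 EUR


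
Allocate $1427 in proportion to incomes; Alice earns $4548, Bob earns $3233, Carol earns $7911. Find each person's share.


Total income = 4548 + 3233 + 7911 = $15692
Alice: $1427 × 4548/15692 = $413.59
Bob: $1427 × 3233/15692 = $294.00
Carol: $1427 × 7911/15692 = $719.41
= Alice: $413.59, Bob: $294.00, Carol: $719.41

Alice: $413.59, Bob: $294.00, Carol: $719.41


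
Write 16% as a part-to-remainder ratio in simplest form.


16% means 16 parts out of 100; remainder = 84
Part : remainder = 16:84
GCD = 4
= 4:21

4:21


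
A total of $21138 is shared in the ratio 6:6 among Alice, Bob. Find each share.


Total parts = 6 + 6 = 12
Alice: 21138 × 6/12 = 10569.00
Bob: 21138 × 6/12 = 10569.00
= Alice: $10569.00, Bob: $10569.00

Alice: $10569.00, Bob: $10569.00


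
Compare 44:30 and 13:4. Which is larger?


44/30 = 1.4667
13/4 = 3.2500
1.4667 < 3.2500, so 44:30 is less
= 13:4

13:4


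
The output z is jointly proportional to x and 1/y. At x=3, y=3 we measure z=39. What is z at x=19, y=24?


z = k·x/y
Solve for k using the known point: k = z·y/x = 39×3/3 = 117/3 = 39.0000
Now evaluate at x=19, y=24:
z = k × 19 / 24 = (117 × 19) / (3 × 24) = 2223/72
= 30.8750

30.8750


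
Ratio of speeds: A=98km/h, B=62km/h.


Ratio = 98:62
GCD = 2
Simplified = 49:31
Time ratio (same distance) = 31:49
Speed ratio = 49:31

49:31


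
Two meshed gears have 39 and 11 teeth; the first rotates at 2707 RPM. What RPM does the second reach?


Gear ratio = 39:11 = 39:11
RPM_B = RPM_A × (teeth_A / teeth_B)
= 2707 × (39/11)
= 9597.5 RPM

9597.5 RPM


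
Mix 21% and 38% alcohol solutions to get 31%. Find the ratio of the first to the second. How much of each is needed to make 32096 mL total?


Let x parts of 21% mix with y parts of 38%.
21x + 38y = 31(x + y)
21x + 38y = 31x + 31y
x(21 - 31) = y(31 - 38)
x/y = (38 - 31)/(31 - 21) = 7/10
Simplify: 7:10
Total parts = 17; one part = 32096/17 = 1888.00 mL
21% solution: 7×1888.00 = 13216.00 mL
38% solution: 10×1888.00 = 18880.00 mL
= ratio 7:10; 13216.00 mL and 18880.00 mL

ratio 7:10; 13216.00 mL and 18880.00 mL


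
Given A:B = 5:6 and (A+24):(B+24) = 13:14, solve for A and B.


Let A = 5k, B = 6k.
(5k + 24) / (6k + 24) = 13/14
Cross-multiply: 14(5k + 24) = 13(6k + 24)
70k + 336 = 78k + 312
70k - 78k = 312 - 336
-8k = -24
k = -24/-8 = 3
A = 5×3 = 15, B = 6×3 = 18
= A = 15, B = 18

A = 15, B = 18


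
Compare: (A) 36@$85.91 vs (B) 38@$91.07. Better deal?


Deal A: $85.91/36 = $2.3864/unit
Deal B: $91.07/38 = $2.3966/unit
A is cheaper per unit
= Deal A

Deal A


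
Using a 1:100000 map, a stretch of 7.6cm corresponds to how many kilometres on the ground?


Real distance = map distance × scale
= 7.6cm × 100000
= 760000 cm = 7600.0 m
= 7.600 km

7.600 km


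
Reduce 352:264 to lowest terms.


GCD(352, 264) = 88
352/88 : 264/88
= 4:3

4:3


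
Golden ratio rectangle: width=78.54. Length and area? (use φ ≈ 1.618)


φ = (1 + √5) / 2 ≈ 1.618
Length = width × φ = 78.54 × 1.618 = 127.07772
≈ 127.08
Area = width × length = 78.54 × 127.07772 = 9980.6841288 ≈ 9980.68
= Length: 127.08, Area: 9980.68

Length: 127.08, Area: 9980.68


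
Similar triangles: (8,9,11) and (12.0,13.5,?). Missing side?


Scale factor = 12.0/8 = 1.5
Missing side = 11 × 1.5
= 16.5

16.5


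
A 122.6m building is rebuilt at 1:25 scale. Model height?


Model size = real / scale
= 122.6 / 25
= 4.9040 m

4.9040 m


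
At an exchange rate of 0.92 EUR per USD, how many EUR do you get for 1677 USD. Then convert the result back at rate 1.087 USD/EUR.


Amount × rate = 1677 × 0.92 = 1542.84 EUR
Round-trip: 1542.84 × 1.087 = 1677.07 USD
= 1542.84 EUR, then 1677.07 USD

1542.84 EUR, then 1677.07 USD


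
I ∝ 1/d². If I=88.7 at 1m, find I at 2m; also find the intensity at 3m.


I₁d₁² = I₂d₂²
I at 2m = 88.7 × (1/2)² = 88.7 × 1/4 = 88.7/4 = 22.1750
I at 3m = 88.7 × (1/3)² = 88.7 × 1/9 = 88.7/9 ≈ 9.8556
= 22.1750 and 9.8556

22.1750 and 9.8556


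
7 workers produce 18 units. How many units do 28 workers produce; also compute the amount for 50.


Direct proportion: y/x = constant
k = 18/7 ≈ 2.5714
y at x=28: k × 28 = 18 × 28 / 7 = 504/7 = 72.00
y at x=50: k × 50 = 18 × 50 / 7 = 900/7 ≈ 128.57
= 72.00 and 128.57

72.00 and 128.57


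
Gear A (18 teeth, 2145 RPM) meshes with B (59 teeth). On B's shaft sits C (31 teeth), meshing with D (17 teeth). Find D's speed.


Stage 1: RPM_B = RPM_A × t_A/t_B = 2145 × 18/59 = 38610/59 ≈ 654.41
B and C share a shaft → RPM_C = RPM_B
Stage 2: RPM_D = RPM_C × t_C/t_D = RPM_A × (t_A×t_C)/(t_B×t_D)
Overall ratio = (18×31)/(59×17) = 558/1003
RPM_D = 2145 × 558/1003 = 1196910/1003
≈ 1193.33 RPM

1193.33 RPM


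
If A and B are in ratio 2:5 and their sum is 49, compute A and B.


Let A = 2k, B = 5k.
2k + 5k = 49
7k = 49 → k = 49/7 = 7
A = 2×7 = 14, B = 5×7 = 35
= A = 14, B = 35

A = 14, B = 35


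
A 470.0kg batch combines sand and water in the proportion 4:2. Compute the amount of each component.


Total parts = 4 + 2 = 6
sand: 470.0 × 4/6 = 313.3kg
water: 470.0 × 2/6 = 156.7kg
= 313.3kg and 156.7kg

313.3kg and 156.7kg


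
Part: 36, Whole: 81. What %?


Percentage = (part / whole) × 100
= (36 / 81) × 100
≈ 44.44%

44.44%


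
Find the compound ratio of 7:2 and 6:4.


Compound ratio = (7×6) : (2×4)
= 42:8
GCD = 2
= 21:4

21:4


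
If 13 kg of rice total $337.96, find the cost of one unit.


Unit rate = total / quantity
= 337.96 / 13
= $26.00 per unit

$26.00 per unit


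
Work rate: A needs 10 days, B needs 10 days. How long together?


Rate of A = 1/10 per day
Rate of B = 1/10 per day
Combined rate = 1/10 + 1/10 = 20/100 = 0.2000 per day
Days = 1 / combined rate = 100/20
= 5.00 days

5.00 days


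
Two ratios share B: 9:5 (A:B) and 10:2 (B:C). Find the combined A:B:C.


Match B: multiply A:B by 10 → 90:50
Multiply B:C by 5 → 50:10
Combined: 90:50:10
GCD = 10
= 9:5:1

9:5:1


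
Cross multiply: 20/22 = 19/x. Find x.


Cross multiply: 20 × x = 22 × 19
20x = 418
x = 418 / 20
= 20.90

20.90


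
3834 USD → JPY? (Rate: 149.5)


Amount × rate = 3834 × 149.5
= 573183.00 JPY

573183.00 JPY


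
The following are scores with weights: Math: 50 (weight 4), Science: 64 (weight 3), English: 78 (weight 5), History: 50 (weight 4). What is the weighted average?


Numerator = 50×4 + 64×3 + 78×5 + 50×4
= 200 + 192 + 390 + 200
= 982
Total weight = 16
Weighted avg = 982/16
= 61.38

61.38


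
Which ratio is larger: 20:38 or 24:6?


20/38 = 0.5263
24/6 = 4.0000
0.5263 < 4.0000, so 20:38 is less
= 24:6

24:6


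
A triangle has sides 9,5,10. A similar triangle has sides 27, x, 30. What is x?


Scale factor = 27/9 = 3
Missing side = 5 × 3
= 15.0

15.0


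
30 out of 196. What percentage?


Percentage = (part / whole) × 100
= (30 / 196) × 100
≈ 15.31%

15.31%


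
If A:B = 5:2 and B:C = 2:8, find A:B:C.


Match B: multiply A:B by 2 → 10:4
Multiply B:C by 2 → 4:16
Combined: 10:4:16
GCD = 2
= 5:2:8

5:2:8


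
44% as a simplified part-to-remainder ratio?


44% means 44 parts out of 100; remainder = 56
Part : remainder = 44:56
GCD = 4
= 11:14

11:14


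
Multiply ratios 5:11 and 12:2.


Compound ratio = (5×12) : (11×2)
= 60:22
GCD = 2
= 30:11

30:11


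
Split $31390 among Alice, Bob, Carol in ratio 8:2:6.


Total parts = 8 + 2 + 6 = 16
Alice: 31390 × 8/16 = 15695.00
Bob: 31390 × 2/16 = 3923.75
Carol: 31390 × 6/16 = 11771.25
= Alice: $15695.00, Bob: $3923.75, Carol: $11771.25

Alice: $15695.00, Bob: $3923.75, Carol: $11771.25


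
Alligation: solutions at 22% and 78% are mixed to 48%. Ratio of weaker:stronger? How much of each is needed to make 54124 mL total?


Let x parts of 22% mix with y parts of 78%.
22x + 78y = 48(x + y)
22x + 78y = 48x + 48y
x(22 - 48) = y(48 - 78)
x/y = (78 - 48)/(48 - 22) = 30/26
Simplify: 15:13
Total parts = 28; one part = 54124/28 = 1933.00 mL
22% solution: 15×1933.00 = 28995.00 mL
78% solution: 13×1933.00 = 25129.00 mL
= ratio 15:13; 28995.00 mL and 25129.00 mL

ratio 15:13; 28995.00 mL and 25129.00 mL


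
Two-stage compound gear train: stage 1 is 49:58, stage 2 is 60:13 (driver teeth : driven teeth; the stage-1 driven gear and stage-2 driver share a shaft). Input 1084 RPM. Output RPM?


Stage 1: RPM_B = RPM_A × t_A/t_B = 1084 × 49/58 = 53116/58 ≈ 915.79
B and C share a shaft → RPM_C = RPM_B
Stage 2: RPM_D = RPM_C × t_C/t_D = RPM_A × (t_A×t_C)/(t_B×t_D)
Overall ratio = (49×60)/(58×13) = 2940/754
RPM_D = 1084 × 2940/754 = 3186960/754
≈ 4226.74 RPM

4226.74 RPM


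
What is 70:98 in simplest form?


GCD(70, 98) = 14
70/14 : 98/14
= 5:7

5:7


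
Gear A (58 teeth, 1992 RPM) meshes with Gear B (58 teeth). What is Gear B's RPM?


Gear ratio = 58:58 = 1:1
RPM_B = RPM_A × (teeth_A / teeth_B)
= 1992 × (58/58)
= 1992.0 RPM

1992.0 RPM


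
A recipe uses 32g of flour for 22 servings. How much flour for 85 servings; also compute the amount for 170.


Direct proportion: y/x = constant
k = 32/22 ≈ 1.4545
y at x=85: k × 85 = 32 × 85 / 22 = 2720/22 ≈ 123.64
y at x=170: k × 170 = 32 × 170 / 22 = 5440/22 ≈ 247.27
= 123.64 and 247.27

123.64 and 247.27


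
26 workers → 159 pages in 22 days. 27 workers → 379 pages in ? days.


Days ∝ work / workers, so d₂ = d₁ × (m₁/m₂) × (w₂/w₁)
Workers factor (inverse): 26/27 ≈ 0.9630
Work factor (direct): 379/159 ≈ 2.3836
d₂ = 22 × 26/27 × 379/159 = (22 × 26 × 379) / (27 × 159) = 216788/4293
≈ 50.50 days

50.50 days


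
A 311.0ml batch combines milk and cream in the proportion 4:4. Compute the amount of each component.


Total parts = 4 + 4 = 8
milk: 311.0 × 4/8 = 155.5ml
cream: 311.0 × 4/8 = 155.5ml
= 155.5ml and 155.5ml

155.5ml and 155.5ml


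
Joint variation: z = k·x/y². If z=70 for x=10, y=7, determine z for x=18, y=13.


z = k·x/y²
Solve for k using the known point: k = z·y²/x = 70×49/10 = 3430/10 = 343.0000
Now evaluate at x=18, y=13:
z = k × 18 / 169 = (3430 × 18) / (10 × 169) = 61740/1690
≈ 36.5325

36.5325


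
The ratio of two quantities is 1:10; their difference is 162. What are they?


Let A = 1k, B = 10k.
10k - 1k = 162
9k = 162 → k = 162/9 = 18
A = 1×18 = 18, B = 10×18 = 180
= A = 18, B = 180

A = 18, B = 180


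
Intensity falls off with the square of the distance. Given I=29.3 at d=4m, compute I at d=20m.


I₁d₁² = I₂d₂²
I₂ = I₁ × (d₁/d₂)²
= 29.3 × (4/20)²
= 29.3 × 16/400
= 468.8/400
= 1.1720

1.1720


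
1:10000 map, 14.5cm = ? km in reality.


Real distance = map distance × scale
= 14.5cm × 10000
= 145000 cm = 1450.0 m
= 1.450 km

1.450 km


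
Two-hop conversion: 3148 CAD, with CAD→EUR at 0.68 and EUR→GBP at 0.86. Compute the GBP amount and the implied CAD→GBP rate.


Step 1: 3148 CAD × 0.68 = 2140.64 EUR
Step 2: 2140.64 EUR × 0.86 = 1840.95 GBP
Implied rate CAD→GBP = 0.68 × 0.86 = 0.5848
= 1840.95 GBP; implied rate 0.5848 GBP/CAD

1840.95 GBP; implied rate 0.5848 GBP/CAD


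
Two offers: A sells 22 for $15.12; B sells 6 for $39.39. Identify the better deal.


Deal A: $15.12/22 = $0.6873/unit
Deal B: $39.39/6 = $6.5650/unit
A is cheaper per unit
= Deal A

Deal A


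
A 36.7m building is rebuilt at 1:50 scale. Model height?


Model size = real / scale
= 36.7 / 50
= 0.7340 m

0.7340 m


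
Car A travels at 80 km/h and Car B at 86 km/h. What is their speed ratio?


Ratio = 80:86
GCD = 2
Simplified = 40:43
Time ratio (same distance) = 43:40
Speed ratio = 40:43

40:43


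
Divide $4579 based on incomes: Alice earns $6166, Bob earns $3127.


Total income = 6166 + 3127 = $9293
Alice: $4579 × 6166/9293 = $3038.21
Bob: $4579 × 3127/9293 = $1540.79
= Alice: $3038.21, Bob: $1540.79

Alice: $3038.21, Bob: $1540.79


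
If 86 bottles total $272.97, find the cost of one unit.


Unit rate = total / quantity
= 272.97 / 86
= $3.17 per unit

$3.17 per unit


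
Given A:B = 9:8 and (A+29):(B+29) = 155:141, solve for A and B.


Let A = 9k, B = 8k.
(9k + 29) / (8k + 29) = 155/141
Cross-multiply: 141(9k + 29) = 155(8k + 29)
1269k + 4089 = 1240k + 4495
1269k - 1240k = 4495 - 4089
29k = 406
k = 406/29 = 14
A = 9×14 = 126, B = 8×14 = 112
= A = 126, B = 112

A = 126, B = 112


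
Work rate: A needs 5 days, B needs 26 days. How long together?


Rate of A = 1/5 per day
Rate of B = 1/26 per day
Combined rate = 1/5 + 1/26 = 31/130 ≈ 0.2385 per day
Days = 1 / combined rate = 130/31
≈ 4.19 days

4.19 days


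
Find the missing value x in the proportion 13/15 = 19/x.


Cross multiply: 13 × x = 15 × 19
13x = 285
x = 285 / 13
= 21.92

21.92


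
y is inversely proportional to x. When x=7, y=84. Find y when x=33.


Inverse proportion: x × y = constant
k = 7 × 84 = 588
y₂ = k / 33 = 588 / 33
= 17.82

17.82


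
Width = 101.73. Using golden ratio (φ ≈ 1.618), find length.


φ = (1 + √5) / 2 ≈ 1.618
Length = width × φ = 101.73 × 1.618 = 164.59914
≈ 164.60

164.60


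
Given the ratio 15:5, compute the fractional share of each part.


Total parts = 15 + 5 = 20
First part: 15/20 = 3/4
Second part: 5/20 = 1/4
= 3/4 and 1/4

3/4 and 1/4


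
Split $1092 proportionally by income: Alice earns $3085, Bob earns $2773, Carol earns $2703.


Total income = 3085 + 2773 + 2703 = $8561
Alice: $1092 × 3085/8561 = $393.51
Bob: $1092 × 2773/8561 = $353.71
Carol: $1092 × 2703/8561 = $344.78
= Alice: $393.51, Bob: $353.71, Carol: $344.78

Alice: $393.51, Bob: $353.71, Carol: $344.78


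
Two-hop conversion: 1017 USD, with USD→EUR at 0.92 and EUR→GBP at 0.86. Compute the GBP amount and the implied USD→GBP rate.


Step 1: 1017 USD × 0.92 = 935.64 EUR
Step 2: 935.64 EUR × 0.86 = 804.65 GBP
Implied rate USD→GBP = 0.92 × 0.86 = 0.7912
= 804.65 GBP; implied rate 0.7912 GBP/USD

804.65 GBP; implied rate 0.7912 GBP/USD


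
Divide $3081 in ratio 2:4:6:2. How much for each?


Total parts = 2 + 4 + 6 + 2 = 14
Part 1: 3081 × 2/14 = 440.14
Part 2: 3081 × 4/14 = 880.29
Part 3: 3081 × 6/14 = 1320.43
Part 4: 3081 × 2/14 = 440.14
= Part 1: $440.14, Part 2: $880.29, Part 3: $1320.43, Part 4: $440.14

Part 1: $440.14, Part 2: $880.29, Part 3: $1320.43, Part 4: $440.14


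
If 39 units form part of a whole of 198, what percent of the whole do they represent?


Percentage = (part / whole) × 100
= (39 / 198) × 100
≈ 19.70%

19.70%


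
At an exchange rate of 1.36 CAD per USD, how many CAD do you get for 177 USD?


Amount × rate = 177 × 1.36
= 240.72 CAD

240.72 CAD


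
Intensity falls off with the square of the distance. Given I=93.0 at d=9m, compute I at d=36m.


I₁d₁² = I₂d₂²
I₂ = I₁ × (d₁/d₂)²
= 93.0 × (9/36)²
= 93.0 × 81/1296
= 7533/1296
= 5.8125

5.8125


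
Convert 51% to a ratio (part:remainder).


51% means 51 parts out of 100; remainder = 49
Part : remainder = 51:49
GCD = 1
= 51:49

51:49


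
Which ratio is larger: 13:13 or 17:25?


13/13 = 1.0000
17/25 = 0.6800
1.0000 > 0.6800, so 13:13 is greater
= 13:13

13:13


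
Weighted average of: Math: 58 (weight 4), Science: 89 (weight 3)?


Numerator = 58×4 + 89×3
= 232 + 267
= 499
Total weight = 7
Weighted avg = 499/7
= 71.29

71.29


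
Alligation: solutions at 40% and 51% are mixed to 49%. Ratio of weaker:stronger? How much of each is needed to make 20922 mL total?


Let x parts of 40% mix with y parts of 51%.
40x + 51y = 49(x + y)
40x + 51y = 49x + 49y
x(40 - 49) = y(49 - 51)
x/y = (51 - 49)/(49 - 40) = 2/9
Simplify: 2:9
Total parts = 11; one part = 20922/11 = 1902.00 mL
40% solution: 2×1902.00 = 3804.00 mL
51% solution: 9×1902.00 = 17118.00 mL
= ratio 2:9; 3804.00 mL and 17118.00 mL

ratio 2:9; 3804.00 mL and 17118.00 mL


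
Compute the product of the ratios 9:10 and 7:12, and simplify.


Compound ratio = (9×7) : (10×12)
= 63:120
GCD = 3
= 21:40

21:40


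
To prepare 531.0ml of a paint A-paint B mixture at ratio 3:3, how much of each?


Total parts = 3 + 3 = 6
paint A: 531.0 × 3/6 = 265.5ml
paint B: 531.0 × 3/6 = 265.5ml
= 265.5ml and 265.5ml

265.5ml and 265.5ml


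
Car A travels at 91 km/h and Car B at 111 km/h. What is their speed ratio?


Ratio = 91:111
GCD = 1
Simplified = 91:111
Time ratio (same distance) = 111:91
Speed ratio = 91:111

91:111


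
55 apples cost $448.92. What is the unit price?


Unit rate = total / quantity
= 448.92 / 55
= $8.16 per unit

$8.16 per unit


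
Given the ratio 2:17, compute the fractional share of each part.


Total parts = 2 + 17 = 19
First part: 2/19 = 2/19
Second part: 17/19 = 17/19
= 2/19 and 17/19

2/19 and 17/19


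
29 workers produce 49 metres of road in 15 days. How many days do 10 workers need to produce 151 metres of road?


Days ∝ work / workers, so d₂ = d₁ × (m₁/m₂) × (w₂/w₁)
Workers factor (inverse): 29/10 = 2.9000
Work factor (direct): 151/49 ≈ 3.0816
d₂ = 15 × 29/10 × 151/49 = (15 × 29 × 151) / (10 × 49) = 65685/490
≈ 134.05 days

134.05 days


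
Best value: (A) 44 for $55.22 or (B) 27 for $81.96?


Deal A: $55.22/44 = $1.2550/unit
Deal B: $81.96/27 = $3.0356/unit
A is cheaper per unit
= Deal A

Deal A


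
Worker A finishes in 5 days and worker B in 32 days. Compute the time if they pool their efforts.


Rate of A = 1/5 per day
Rate of B = 1/32 per day
Combined rate = 1/5 + 1/32 = 37/160 ≈ 0.2313 per day
Days = 1 / combined rate = 160/37
≈ 4.32 days

4.32 days


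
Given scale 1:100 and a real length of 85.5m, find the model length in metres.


Model size = real / scale
= 85.5 / 100
= 0.8550 m

0.8550 m


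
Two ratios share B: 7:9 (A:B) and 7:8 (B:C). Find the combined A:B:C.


Match B: multiply A:B by 7 → 49:63
Multiply B:C by 9 → 63:72
Combined: 49:63:72
GCD = 1
= 49:63:72

49:63:72


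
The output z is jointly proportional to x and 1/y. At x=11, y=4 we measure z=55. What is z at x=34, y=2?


z = k·x/y
Solve for k using the known point: k = z·y/x = 55×4/11 = 220/11 = 20.0000
Now evaluate at x=34, y=2:
z = k × 34 / 2 = (220 × 34) / (11 × 2) = 7480/22
= 340.0000

340.0000
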